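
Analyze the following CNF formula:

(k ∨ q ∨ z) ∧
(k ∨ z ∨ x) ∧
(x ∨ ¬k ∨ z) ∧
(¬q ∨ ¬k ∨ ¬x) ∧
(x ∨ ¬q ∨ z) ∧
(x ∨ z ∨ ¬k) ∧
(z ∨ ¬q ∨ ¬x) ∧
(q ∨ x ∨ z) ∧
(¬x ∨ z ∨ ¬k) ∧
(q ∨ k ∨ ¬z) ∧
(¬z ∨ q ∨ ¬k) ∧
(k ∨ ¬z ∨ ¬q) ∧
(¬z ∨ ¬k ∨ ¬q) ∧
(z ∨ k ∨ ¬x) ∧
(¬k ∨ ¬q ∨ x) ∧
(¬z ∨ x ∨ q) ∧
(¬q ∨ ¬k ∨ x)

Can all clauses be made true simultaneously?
No

No, the formula is not satisfiable.

No assignment of truth values to the variables can make all 17 clauses true simultaneously.

The formula is UNSAT (unsatisfiable).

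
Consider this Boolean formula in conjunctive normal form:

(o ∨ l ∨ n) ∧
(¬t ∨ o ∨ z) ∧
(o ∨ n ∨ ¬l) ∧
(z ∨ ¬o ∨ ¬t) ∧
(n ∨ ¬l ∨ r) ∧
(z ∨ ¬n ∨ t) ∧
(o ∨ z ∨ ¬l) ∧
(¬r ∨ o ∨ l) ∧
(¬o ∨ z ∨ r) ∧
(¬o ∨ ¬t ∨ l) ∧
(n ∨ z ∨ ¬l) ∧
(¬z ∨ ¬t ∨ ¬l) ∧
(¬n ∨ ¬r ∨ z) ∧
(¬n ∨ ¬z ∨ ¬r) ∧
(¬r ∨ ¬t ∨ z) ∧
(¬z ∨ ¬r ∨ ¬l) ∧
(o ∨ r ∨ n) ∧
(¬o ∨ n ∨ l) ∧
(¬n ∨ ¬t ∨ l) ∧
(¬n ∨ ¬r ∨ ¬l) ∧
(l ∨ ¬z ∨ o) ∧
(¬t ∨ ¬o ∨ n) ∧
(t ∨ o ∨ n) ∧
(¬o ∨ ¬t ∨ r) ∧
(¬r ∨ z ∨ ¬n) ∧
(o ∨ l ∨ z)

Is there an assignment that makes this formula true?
Yes

Yes, the formula is satisfiable.

One satisfying assignment is: l=False, n=True, t=False, r=False, o=True, z=True

Verification: With this assignment, all 26 clauses evaluate to true.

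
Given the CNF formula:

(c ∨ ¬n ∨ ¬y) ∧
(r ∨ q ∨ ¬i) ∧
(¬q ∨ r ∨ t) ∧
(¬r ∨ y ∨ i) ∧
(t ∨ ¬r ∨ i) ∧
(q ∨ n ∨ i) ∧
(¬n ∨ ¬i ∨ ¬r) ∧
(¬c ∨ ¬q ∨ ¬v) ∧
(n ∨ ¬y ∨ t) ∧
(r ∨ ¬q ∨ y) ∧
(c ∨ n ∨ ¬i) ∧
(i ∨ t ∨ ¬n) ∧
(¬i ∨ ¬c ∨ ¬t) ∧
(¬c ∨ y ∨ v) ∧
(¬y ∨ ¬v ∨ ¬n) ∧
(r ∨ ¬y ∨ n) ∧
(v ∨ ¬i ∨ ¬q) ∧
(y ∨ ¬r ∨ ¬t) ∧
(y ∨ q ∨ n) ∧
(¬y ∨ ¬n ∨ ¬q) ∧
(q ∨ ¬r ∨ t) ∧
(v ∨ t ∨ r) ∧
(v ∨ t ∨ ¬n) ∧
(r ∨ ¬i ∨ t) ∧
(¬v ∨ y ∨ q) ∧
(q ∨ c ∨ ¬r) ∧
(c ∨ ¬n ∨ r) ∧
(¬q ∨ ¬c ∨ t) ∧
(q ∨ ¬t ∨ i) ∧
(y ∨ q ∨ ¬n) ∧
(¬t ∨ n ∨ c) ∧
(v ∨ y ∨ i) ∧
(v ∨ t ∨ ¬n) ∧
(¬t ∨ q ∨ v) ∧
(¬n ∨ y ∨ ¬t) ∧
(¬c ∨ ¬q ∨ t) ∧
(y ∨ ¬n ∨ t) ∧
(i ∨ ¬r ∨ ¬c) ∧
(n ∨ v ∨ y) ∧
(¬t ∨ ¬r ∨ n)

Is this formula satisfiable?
No

No, the formula is not satisfiable.

No assignment of truth values to the variables can make all 40 clauses true simultaneously.

The formula is UNSAT (unsatisfiable).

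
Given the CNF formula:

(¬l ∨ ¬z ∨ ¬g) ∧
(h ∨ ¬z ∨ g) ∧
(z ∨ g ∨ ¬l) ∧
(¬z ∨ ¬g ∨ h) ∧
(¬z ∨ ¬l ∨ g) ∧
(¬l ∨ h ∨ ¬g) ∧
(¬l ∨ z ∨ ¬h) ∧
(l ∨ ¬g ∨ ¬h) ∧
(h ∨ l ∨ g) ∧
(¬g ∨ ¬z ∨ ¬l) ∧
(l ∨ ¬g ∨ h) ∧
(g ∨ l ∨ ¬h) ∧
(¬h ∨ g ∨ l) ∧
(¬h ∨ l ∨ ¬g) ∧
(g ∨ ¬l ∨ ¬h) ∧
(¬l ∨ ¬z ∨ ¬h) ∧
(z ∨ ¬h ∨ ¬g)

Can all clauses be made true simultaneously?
No

No, the formula is not satisfiable.

No assignment of truth values to the variables can make all 17 clauses true simultaneously.

The formula is UNSAT (unsatisfiable).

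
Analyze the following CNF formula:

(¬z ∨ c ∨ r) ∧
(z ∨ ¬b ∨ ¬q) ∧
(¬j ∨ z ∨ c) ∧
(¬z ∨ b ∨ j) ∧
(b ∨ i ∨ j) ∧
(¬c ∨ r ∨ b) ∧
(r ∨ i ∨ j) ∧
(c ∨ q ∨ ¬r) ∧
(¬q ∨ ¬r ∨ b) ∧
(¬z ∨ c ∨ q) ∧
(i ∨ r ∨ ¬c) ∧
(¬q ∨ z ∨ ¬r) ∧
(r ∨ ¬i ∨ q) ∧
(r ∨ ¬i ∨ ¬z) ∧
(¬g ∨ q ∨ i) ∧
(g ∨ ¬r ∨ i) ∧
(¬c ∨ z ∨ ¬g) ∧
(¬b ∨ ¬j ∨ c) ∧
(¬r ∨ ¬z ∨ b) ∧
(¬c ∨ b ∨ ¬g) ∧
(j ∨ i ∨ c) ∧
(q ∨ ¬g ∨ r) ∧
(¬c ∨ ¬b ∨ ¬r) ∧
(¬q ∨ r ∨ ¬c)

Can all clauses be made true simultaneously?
Yes

Yes, the formula is satisfiable.

One satisfying assignment is: q=True, j=False, z=False, c=False, b=False, r=False, i=True, g=False

Verification: With this assignment, all 24 clauses evaluate to true.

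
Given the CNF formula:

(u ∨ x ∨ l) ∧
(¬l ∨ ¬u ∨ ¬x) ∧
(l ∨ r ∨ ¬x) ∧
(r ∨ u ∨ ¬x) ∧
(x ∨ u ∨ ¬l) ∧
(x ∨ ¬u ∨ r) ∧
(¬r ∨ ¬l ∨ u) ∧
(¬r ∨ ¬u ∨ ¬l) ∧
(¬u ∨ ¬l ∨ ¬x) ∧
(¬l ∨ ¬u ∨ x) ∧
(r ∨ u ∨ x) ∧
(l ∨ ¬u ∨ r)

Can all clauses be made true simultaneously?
Yes

Yes, the formula is satisfiable.

One satisfying assignment is: x=False, u=True, r=True, l=False

Verification: With this assignment, all 12 clauses evaluate to true.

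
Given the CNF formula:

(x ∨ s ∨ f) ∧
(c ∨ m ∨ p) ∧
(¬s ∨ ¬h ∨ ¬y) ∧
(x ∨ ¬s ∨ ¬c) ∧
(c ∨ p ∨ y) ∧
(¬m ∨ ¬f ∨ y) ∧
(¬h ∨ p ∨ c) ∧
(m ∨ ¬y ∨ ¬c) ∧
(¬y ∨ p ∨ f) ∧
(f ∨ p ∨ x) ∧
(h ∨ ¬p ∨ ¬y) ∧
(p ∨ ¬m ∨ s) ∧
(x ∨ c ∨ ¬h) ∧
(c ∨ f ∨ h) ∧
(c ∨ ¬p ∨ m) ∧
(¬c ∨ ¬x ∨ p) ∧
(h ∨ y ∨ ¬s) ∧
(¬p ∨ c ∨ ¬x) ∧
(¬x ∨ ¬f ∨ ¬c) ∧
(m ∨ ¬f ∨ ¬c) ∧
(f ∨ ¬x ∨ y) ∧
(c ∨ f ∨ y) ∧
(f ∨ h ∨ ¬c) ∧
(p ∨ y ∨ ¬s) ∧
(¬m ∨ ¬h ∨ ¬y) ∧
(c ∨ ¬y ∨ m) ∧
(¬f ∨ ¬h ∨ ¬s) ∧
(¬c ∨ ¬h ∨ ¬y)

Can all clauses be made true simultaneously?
Yes

Yes, the formula is satisfiable.

One satisfying assignment is: m=True, y=True, h=False, p=False, c=False, x=True, s=True, f=True

Verification: With this assignment, all 28 clauses evaluate to true.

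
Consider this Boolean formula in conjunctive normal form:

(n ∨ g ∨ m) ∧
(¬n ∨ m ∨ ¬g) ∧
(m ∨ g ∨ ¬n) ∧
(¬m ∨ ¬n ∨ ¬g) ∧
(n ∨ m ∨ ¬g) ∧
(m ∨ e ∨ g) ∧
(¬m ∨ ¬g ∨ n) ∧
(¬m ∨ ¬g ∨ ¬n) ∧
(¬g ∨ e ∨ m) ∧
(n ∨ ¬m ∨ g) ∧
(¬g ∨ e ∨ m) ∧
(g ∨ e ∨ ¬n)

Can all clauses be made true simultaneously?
Yes

Yes, the formula is satisfiable.

One satisfying assignment is: e=True, n=True, g=False, m=True

Verification: With this assignment, all 12 clauses evaluate to true.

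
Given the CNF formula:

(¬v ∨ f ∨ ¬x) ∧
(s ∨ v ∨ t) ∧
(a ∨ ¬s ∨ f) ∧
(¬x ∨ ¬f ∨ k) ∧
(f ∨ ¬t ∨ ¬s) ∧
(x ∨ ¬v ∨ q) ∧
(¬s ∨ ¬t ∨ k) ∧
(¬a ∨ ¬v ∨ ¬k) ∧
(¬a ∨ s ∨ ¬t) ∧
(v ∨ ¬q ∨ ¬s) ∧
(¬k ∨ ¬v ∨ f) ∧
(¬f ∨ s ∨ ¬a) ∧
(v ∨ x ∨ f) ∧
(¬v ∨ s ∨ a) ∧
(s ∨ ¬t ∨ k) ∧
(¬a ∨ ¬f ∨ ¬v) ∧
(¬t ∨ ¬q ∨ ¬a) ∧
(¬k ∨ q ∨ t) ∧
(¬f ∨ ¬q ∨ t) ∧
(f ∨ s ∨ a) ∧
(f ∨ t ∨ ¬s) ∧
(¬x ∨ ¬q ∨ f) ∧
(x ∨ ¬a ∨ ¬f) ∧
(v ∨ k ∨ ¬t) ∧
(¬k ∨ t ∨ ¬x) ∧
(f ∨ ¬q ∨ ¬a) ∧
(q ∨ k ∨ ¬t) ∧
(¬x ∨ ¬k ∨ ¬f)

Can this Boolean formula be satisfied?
Yes

Yes, the formula is satisfiable.

One satisfying assignment is: f=True, q=False, k=False, v=False, t=False, x=False, a=False, s=True

Verification: With this assignment, all 28 clauses evaluate to true.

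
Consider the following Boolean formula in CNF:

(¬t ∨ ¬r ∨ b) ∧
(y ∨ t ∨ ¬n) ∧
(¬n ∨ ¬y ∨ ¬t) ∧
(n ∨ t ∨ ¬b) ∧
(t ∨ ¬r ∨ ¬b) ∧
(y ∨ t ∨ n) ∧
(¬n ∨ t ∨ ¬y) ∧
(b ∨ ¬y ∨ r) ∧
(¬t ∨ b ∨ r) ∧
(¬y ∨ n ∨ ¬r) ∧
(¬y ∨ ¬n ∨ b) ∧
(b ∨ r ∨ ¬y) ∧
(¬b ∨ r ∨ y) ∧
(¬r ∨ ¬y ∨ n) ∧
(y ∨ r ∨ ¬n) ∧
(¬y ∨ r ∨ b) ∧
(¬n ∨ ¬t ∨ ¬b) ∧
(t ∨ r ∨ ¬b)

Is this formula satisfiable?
Yes

Yes, the formula is satisfiable.

One satisfying assignment is: r=True, n=False, y=False, t=True, b=True

Verification: With this assignment, all 18 clauses evaluate to true.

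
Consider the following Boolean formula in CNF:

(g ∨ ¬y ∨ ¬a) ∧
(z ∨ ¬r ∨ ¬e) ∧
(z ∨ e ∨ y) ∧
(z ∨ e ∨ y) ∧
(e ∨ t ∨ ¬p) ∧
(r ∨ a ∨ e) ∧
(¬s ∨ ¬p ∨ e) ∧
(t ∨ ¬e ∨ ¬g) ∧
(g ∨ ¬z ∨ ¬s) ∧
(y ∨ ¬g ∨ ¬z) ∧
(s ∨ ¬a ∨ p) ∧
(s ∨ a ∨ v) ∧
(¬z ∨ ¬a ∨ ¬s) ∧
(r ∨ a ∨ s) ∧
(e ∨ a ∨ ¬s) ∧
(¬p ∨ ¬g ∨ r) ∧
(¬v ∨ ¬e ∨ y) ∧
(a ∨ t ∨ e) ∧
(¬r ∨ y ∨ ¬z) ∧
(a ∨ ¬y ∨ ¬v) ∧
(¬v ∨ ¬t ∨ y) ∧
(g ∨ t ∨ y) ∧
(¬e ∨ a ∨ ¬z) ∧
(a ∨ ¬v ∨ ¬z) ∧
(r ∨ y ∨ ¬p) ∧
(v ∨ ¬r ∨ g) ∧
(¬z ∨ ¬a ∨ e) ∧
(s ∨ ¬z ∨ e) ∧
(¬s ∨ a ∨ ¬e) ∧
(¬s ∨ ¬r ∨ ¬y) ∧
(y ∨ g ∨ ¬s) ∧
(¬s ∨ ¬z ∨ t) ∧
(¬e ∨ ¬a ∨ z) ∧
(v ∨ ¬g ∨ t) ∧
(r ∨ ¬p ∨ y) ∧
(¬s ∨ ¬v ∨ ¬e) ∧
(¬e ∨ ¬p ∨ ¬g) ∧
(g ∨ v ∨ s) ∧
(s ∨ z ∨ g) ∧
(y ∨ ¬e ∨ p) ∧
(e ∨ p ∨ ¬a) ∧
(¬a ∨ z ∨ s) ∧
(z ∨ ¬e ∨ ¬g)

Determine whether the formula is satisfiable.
No

No, the formula is not satisfiable.

No assignment of truth values to the variables can make all 43 clauses true simultaneously.

The formula is UNSAT (unsatisfiable).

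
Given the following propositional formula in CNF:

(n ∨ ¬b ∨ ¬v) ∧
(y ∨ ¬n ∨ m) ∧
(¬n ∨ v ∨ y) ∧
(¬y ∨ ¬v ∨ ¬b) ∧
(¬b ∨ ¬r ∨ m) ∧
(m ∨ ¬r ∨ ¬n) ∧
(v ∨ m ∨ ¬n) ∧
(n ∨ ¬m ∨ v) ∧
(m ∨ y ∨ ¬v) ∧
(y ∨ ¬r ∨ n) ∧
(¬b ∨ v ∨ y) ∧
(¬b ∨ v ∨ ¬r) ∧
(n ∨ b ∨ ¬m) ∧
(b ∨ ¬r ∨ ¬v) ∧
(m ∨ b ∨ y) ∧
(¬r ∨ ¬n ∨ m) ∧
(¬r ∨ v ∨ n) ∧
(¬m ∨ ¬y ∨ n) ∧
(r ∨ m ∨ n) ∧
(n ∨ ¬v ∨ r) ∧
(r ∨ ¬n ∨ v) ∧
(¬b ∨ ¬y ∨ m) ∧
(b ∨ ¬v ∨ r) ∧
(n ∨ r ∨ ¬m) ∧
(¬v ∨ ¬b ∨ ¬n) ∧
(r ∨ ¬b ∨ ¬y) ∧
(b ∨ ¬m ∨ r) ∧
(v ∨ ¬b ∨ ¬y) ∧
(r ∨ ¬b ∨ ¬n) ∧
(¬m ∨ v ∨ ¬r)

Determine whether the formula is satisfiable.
No

No, the formula is not satisfiable.

No assignment of truth values to the variables can make all 30 clauses true simultaneously.

The formula is UNSAT (unsatisfiable).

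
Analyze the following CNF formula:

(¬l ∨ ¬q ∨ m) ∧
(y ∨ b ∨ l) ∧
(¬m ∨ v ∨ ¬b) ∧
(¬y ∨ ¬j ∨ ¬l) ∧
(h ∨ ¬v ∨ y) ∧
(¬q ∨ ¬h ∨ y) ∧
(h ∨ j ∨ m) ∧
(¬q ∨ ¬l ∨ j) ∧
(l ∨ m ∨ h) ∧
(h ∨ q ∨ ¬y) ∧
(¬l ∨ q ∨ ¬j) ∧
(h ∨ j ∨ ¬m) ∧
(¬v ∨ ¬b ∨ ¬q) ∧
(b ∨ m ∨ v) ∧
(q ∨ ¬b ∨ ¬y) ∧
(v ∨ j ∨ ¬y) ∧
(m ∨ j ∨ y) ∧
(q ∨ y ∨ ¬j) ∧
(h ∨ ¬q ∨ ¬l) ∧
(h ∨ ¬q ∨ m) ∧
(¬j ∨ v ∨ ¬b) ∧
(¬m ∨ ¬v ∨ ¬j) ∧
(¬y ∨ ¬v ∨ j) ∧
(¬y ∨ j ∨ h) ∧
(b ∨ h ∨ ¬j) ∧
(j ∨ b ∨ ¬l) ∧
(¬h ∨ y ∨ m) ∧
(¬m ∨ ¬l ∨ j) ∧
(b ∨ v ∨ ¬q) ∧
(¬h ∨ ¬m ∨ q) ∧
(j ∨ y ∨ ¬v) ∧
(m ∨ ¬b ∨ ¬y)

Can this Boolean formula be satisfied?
Yes

Yes, the formula is satisfiable.

One satisfying assignment is: m=False, b=False, y=True, q=False, j=True, v=True, l=False, h=True

Verification: With this assignment, all 32 clauses evaluate to true.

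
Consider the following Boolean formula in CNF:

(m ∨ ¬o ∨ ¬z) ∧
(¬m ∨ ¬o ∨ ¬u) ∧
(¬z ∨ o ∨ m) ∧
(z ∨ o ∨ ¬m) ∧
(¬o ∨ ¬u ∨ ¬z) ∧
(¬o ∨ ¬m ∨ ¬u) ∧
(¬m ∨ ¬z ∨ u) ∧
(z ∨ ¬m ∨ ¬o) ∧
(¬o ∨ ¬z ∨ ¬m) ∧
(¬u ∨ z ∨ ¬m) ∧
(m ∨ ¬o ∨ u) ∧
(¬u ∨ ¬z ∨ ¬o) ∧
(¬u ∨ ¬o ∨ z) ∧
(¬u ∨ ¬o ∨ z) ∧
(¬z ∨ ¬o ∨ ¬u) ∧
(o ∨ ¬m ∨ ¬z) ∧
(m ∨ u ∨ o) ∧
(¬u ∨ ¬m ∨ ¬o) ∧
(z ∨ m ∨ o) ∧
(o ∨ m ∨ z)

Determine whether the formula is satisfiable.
No

No, the formula is not satisfiable.

No assignment of truth values to the variables can make all 20 clauses true simultaneously.

The formula is UNSAT (unsatisfiable).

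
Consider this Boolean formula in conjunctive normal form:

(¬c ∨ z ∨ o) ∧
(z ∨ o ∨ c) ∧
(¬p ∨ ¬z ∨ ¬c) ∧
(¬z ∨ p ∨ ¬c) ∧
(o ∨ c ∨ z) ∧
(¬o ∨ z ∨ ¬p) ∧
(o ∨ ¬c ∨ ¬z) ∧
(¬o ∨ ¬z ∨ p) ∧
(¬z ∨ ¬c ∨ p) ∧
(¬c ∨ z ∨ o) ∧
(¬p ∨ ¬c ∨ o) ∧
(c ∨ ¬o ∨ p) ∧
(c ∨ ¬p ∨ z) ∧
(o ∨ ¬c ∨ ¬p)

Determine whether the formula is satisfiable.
Yes

Yes, the formula is satisfiable.

One satisfying assignment is: c=False, p=False, z=True, o=False

Verification: With this assignment, all 14 clauses evaluate to true.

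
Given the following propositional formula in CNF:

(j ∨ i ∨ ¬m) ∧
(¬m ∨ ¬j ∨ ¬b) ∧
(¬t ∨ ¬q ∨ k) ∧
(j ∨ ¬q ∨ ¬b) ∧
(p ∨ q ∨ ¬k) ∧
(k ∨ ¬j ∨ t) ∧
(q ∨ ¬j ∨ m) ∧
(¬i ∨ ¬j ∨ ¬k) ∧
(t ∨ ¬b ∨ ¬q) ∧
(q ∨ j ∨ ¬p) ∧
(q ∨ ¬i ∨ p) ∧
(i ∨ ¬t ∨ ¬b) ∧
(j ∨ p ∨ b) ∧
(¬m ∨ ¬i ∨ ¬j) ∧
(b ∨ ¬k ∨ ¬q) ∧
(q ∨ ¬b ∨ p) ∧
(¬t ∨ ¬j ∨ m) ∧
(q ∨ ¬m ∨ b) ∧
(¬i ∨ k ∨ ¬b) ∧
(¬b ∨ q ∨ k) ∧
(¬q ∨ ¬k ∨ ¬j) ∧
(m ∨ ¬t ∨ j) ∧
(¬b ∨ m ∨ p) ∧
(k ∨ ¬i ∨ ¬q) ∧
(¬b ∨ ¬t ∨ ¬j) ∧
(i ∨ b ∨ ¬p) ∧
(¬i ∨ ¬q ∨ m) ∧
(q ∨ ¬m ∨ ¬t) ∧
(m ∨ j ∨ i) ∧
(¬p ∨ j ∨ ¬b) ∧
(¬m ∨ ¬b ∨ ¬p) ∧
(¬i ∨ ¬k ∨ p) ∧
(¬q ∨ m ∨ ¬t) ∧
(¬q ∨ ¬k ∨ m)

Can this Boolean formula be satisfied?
No

No, the formula is not satisfiable.

No assignment of truth values to the variables can make all 34 clauses true simultaneously.

The formula is UNSAT (unsatisfiable).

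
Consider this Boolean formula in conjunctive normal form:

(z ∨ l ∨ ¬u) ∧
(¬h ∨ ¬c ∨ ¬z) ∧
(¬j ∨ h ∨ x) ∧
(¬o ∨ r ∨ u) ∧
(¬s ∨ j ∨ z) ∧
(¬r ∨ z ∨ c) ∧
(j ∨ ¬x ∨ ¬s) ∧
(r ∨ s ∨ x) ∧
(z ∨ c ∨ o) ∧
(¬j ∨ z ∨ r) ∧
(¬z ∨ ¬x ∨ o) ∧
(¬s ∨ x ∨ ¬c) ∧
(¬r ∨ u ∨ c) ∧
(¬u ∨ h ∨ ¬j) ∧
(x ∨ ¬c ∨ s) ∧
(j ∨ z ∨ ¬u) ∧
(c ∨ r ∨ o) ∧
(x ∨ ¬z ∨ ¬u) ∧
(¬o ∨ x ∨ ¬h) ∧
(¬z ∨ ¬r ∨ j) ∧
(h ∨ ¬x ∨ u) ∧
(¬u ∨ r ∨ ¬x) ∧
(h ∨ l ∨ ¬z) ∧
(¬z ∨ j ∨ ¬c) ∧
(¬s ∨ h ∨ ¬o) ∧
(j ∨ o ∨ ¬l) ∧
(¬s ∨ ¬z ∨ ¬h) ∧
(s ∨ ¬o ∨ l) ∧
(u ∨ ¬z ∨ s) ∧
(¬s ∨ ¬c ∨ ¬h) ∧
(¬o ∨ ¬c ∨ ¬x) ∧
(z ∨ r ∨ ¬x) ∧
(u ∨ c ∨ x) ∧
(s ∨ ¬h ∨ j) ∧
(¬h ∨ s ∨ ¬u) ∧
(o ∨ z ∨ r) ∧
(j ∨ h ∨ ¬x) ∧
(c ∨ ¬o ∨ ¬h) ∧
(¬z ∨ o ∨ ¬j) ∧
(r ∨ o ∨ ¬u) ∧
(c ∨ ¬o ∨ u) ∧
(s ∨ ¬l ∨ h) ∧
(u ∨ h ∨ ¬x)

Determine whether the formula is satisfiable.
Yes

Yes, the formula is satisfiable.

One satisfying assignment is: h=True, r=True, l=False, c=True, u=False, o=False, j=True, z=False, x=True, s=False

Verification: With this assignment, all 43 clauses evaluate to true.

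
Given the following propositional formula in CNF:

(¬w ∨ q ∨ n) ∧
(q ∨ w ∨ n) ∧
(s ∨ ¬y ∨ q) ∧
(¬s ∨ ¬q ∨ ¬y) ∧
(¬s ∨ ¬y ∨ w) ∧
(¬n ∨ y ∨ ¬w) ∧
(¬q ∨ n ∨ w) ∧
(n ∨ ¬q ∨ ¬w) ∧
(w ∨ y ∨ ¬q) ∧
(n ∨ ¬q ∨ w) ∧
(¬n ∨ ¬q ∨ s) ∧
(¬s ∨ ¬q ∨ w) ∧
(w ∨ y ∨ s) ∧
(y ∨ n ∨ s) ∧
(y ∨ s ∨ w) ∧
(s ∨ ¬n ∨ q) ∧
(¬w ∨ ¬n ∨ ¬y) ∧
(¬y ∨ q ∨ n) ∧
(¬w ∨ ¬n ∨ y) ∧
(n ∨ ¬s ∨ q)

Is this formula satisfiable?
Yes

Yes, the formula is satisfiable.

One satisfying assignment is: q=False, y=False, n=True, w=False, s=True

Verification: With this assignment, all 20 clauses evaluate to true.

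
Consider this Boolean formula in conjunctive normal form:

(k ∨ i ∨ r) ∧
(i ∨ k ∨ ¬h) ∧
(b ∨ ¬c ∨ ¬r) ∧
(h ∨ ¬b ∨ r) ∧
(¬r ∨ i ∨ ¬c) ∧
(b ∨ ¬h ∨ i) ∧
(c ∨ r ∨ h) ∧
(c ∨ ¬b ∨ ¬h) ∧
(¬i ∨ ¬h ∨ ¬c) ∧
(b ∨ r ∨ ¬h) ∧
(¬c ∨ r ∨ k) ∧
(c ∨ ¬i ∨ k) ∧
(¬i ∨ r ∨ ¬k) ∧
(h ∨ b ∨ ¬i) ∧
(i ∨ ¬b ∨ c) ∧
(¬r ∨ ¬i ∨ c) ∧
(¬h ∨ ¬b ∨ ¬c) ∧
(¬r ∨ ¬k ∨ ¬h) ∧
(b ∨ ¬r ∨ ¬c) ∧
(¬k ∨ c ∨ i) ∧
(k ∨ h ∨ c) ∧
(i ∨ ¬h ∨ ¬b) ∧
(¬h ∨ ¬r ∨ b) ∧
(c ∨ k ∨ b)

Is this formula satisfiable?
Yes

Yes, the formula is satisfiable.

One satisfying assignment is: r=False, k=True, b=False, c=True, h=False, i=False

Verification: With this assignment, all 24 clauses evaluate to true.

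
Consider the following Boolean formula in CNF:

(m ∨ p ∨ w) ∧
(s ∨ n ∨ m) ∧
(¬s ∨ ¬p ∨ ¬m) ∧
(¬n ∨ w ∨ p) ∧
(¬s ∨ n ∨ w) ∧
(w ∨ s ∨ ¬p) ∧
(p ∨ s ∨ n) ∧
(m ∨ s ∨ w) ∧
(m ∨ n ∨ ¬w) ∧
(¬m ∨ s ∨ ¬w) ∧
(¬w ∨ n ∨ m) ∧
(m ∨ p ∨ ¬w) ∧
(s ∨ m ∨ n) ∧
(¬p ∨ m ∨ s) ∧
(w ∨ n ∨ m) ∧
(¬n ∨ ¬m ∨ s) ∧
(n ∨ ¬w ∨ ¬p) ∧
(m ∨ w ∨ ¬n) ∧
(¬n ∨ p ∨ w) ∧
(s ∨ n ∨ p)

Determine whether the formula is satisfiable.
Yes

Yes, the formula is satisfiable.

One satisfying assignment is: m=False, p=True, n=True, w=True, s=True

Verification: With this assignment, all 20 clauses evaluate to true.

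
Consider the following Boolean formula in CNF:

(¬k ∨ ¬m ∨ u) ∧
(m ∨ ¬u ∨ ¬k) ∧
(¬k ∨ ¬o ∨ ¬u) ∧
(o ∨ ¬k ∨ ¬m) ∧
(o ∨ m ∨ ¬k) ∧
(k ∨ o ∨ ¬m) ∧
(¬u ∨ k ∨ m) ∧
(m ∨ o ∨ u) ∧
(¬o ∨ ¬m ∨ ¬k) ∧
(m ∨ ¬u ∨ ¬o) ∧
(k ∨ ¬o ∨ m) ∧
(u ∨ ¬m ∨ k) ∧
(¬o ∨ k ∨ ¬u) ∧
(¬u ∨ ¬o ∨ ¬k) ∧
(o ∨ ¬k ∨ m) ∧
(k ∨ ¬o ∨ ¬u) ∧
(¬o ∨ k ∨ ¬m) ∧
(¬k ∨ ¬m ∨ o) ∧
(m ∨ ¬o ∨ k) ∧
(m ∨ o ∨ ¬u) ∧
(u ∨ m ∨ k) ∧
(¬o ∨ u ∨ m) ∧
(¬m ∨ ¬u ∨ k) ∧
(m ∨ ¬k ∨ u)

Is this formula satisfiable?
No

No, the formula is not satisfiable.

No assignment of truth values to the variables can make all 24 clauses true simultaneously.

The formula is UNSAT (unsatisfiable).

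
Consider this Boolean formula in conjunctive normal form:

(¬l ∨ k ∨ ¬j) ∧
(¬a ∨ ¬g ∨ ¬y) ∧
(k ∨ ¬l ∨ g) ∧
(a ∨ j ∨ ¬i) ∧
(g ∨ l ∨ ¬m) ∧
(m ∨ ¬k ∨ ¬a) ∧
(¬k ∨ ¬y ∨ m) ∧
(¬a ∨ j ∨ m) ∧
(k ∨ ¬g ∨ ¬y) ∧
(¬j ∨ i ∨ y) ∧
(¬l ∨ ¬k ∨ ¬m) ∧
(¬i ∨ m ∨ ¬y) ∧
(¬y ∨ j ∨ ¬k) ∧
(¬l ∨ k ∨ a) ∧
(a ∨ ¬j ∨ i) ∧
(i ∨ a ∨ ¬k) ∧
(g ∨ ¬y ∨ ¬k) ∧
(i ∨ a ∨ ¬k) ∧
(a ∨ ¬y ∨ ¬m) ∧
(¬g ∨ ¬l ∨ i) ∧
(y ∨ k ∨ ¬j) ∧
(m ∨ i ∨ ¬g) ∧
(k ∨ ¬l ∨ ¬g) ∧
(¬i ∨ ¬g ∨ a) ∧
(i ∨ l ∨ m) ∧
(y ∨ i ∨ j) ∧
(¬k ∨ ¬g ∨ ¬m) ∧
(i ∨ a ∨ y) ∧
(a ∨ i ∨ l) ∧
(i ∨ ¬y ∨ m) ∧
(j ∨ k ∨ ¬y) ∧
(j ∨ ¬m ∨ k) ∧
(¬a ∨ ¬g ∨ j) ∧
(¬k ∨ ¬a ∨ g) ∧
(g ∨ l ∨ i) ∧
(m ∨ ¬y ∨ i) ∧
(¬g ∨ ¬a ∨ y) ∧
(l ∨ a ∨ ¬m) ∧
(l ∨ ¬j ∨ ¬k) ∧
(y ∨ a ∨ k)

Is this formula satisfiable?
Yes

Yes, the formula is satisfiable.

One satisfying assignment is: j=True, k=True, y=False, l=True, a=False, g=False, m=False, i=True

Verification: With this assignment, all 40 clauses evaluate to true.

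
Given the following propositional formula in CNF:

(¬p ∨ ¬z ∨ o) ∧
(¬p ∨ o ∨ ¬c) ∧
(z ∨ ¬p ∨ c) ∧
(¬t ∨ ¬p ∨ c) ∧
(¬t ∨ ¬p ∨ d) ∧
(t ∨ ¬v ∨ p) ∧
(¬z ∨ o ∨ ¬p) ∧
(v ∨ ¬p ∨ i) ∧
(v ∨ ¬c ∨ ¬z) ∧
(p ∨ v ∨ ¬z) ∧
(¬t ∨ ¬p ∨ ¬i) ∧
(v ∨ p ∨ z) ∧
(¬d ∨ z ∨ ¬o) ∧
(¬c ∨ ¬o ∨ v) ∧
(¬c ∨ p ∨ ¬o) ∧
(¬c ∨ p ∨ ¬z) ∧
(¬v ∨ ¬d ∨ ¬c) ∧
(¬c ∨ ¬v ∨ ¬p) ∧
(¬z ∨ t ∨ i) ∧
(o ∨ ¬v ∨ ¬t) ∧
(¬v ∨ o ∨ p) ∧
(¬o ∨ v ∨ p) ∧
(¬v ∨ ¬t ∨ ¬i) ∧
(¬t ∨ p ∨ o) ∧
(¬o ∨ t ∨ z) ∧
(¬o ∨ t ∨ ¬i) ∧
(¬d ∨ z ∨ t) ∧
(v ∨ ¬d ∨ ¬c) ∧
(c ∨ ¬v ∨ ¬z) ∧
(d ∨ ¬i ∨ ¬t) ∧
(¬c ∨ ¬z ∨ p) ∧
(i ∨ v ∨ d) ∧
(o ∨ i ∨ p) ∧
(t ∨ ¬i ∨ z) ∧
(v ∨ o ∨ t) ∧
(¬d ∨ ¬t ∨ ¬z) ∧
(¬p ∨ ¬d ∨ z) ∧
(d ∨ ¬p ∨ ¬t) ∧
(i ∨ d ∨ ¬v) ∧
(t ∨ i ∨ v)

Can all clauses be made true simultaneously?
No

No, the formula is not satisfiable.

No assignment of truth values to the variables can make all 40 clauses true simultaneously.

The formula is UNSAT (unsatisfiable).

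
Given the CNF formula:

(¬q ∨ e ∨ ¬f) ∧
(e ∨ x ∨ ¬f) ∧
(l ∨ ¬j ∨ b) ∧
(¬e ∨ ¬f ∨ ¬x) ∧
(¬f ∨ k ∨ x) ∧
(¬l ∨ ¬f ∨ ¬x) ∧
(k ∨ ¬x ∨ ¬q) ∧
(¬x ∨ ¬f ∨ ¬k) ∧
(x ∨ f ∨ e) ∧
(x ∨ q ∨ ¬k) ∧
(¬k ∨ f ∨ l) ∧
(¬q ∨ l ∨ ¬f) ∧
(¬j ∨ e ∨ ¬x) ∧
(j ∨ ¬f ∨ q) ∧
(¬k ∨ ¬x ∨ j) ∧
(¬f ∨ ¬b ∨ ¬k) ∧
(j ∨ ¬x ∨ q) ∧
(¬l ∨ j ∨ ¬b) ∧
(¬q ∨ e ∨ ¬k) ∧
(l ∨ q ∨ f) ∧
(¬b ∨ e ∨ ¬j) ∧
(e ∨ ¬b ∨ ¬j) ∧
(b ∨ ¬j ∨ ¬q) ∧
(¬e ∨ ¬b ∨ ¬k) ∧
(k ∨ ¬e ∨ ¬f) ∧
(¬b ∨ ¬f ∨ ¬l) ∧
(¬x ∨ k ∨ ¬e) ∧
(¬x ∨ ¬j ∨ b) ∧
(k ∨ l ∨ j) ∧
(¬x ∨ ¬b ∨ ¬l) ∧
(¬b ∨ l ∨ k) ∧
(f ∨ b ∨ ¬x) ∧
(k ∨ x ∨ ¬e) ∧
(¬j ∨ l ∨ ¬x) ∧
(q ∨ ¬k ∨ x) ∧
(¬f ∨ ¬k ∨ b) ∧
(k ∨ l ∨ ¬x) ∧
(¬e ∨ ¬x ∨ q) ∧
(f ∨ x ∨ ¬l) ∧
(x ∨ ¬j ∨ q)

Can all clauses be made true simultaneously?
No

No, the formula is not satisfiable.

No assignment of truth values to the variables can make all 40 clauses true simultaneously.

The formula is UNSAT (unsatisfiable).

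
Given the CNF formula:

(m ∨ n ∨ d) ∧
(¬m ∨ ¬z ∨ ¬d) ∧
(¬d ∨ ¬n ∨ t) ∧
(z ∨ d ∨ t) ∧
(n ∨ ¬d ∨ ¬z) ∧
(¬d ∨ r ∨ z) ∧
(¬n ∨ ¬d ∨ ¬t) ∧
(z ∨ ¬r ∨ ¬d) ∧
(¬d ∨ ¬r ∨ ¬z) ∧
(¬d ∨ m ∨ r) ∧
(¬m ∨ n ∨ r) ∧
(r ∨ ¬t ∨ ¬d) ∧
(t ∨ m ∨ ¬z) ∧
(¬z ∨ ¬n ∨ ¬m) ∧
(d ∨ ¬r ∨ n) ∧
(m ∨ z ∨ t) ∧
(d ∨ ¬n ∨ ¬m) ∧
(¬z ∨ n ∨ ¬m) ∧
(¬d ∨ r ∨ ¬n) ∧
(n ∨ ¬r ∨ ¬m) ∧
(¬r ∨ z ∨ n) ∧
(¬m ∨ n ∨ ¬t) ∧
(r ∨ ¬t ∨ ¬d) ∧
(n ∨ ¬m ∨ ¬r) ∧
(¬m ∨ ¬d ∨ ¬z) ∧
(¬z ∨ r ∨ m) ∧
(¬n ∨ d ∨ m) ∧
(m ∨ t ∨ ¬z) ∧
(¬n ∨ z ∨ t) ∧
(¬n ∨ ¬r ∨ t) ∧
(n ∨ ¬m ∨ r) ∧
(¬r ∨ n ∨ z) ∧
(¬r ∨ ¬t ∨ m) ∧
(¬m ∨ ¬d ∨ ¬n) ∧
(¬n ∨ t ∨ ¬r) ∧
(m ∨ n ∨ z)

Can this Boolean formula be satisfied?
No

No, the formula is not satisfiable.

No assignment of truth values to the variables can make all 36 clauses true simultaneously.

The formula is UNSAT (unsatisfiable).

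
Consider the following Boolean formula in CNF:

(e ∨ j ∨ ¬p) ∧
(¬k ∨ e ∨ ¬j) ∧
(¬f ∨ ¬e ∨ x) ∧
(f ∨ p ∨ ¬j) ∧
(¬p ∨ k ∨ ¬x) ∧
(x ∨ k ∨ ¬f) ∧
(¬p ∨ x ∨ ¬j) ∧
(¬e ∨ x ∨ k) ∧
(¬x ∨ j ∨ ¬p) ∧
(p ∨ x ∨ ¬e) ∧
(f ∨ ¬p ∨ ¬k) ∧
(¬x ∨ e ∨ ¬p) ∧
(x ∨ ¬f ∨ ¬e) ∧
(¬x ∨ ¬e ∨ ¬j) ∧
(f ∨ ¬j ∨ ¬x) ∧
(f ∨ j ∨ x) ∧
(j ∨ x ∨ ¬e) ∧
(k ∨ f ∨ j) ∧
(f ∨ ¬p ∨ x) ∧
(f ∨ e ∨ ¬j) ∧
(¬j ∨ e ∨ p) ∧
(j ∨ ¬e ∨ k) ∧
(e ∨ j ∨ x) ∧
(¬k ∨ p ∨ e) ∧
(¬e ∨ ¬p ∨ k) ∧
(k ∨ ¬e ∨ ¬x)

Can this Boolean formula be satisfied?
Yes

Yes, the formula is satisfiable.

One satisfying assignment is: x=True, f=True, p=False, e=False, j=False, k=False

Verification: With this assignment, all 26 clauses evaluate to true.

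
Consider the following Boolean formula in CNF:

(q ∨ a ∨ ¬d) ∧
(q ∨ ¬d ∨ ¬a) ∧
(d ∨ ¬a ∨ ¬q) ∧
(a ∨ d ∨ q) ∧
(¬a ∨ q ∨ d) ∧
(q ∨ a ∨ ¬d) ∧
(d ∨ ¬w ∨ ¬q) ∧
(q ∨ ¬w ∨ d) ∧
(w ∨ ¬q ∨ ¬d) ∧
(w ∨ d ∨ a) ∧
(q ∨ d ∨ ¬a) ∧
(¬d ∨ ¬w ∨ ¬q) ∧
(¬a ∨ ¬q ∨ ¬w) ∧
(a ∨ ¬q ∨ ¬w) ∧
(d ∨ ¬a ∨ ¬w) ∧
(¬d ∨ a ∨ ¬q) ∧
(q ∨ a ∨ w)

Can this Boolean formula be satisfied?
No

No, the formula is not satisfiable.

No assignment of truth values to the variables can make all 17 clauses true simultaneously.

The formula is UNSAT (unsatisfiable).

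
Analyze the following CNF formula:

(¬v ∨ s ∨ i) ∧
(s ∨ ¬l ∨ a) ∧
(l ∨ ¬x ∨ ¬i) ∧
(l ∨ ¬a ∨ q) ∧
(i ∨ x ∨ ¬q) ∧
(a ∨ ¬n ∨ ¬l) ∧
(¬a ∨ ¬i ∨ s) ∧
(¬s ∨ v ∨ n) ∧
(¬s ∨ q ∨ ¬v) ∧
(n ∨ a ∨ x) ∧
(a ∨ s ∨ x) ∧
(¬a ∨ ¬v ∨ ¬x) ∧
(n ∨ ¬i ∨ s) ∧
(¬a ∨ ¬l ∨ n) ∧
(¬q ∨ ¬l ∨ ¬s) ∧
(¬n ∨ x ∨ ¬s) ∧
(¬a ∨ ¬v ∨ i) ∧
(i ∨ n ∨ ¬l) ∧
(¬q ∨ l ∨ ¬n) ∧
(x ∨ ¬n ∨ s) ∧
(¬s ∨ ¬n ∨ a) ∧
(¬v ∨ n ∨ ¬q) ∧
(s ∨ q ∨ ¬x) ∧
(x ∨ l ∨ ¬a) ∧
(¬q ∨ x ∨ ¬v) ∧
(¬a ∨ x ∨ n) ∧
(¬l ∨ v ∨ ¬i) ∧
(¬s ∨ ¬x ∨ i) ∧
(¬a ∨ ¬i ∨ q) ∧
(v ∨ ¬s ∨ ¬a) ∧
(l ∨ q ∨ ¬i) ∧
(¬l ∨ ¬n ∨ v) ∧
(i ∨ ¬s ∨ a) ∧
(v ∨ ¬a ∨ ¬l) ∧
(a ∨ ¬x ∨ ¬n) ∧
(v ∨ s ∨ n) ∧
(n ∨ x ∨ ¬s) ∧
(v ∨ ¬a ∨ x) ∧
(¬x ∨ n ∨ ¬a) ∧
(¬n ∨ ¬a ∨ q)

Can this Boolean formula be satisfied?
No

No, the formula is not satisfiable.

No assignment of truth values to the variables can make all 40 clauses true simultaneously.

The formula is UNSAT (unsatisfiable).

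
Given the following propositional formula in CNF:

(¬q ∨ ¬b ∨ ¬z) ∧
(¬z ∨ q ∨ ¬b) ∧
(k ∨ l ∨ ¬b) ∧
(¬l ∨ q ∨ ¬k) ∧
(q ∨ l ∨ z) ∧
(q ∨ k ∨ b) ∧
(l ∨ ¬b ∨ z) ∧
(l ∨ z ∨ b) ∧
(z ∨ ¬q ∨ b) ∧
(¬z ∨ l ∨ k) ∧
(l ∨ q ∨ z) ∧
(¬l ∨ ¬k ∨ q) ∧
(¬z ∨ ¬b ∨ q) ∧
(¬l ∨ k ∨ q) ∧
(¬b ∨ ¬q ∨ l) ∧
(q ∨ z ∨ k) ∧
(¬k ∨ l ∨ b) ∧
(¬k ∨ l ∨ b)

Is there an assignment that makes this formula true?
Yes

Yes, the formula is satisfiable.

One satisfying assignment is: b=True, k=False, z=False, l=True, q=True

Verification: With this assignment, all 18 clauses evaluate to true.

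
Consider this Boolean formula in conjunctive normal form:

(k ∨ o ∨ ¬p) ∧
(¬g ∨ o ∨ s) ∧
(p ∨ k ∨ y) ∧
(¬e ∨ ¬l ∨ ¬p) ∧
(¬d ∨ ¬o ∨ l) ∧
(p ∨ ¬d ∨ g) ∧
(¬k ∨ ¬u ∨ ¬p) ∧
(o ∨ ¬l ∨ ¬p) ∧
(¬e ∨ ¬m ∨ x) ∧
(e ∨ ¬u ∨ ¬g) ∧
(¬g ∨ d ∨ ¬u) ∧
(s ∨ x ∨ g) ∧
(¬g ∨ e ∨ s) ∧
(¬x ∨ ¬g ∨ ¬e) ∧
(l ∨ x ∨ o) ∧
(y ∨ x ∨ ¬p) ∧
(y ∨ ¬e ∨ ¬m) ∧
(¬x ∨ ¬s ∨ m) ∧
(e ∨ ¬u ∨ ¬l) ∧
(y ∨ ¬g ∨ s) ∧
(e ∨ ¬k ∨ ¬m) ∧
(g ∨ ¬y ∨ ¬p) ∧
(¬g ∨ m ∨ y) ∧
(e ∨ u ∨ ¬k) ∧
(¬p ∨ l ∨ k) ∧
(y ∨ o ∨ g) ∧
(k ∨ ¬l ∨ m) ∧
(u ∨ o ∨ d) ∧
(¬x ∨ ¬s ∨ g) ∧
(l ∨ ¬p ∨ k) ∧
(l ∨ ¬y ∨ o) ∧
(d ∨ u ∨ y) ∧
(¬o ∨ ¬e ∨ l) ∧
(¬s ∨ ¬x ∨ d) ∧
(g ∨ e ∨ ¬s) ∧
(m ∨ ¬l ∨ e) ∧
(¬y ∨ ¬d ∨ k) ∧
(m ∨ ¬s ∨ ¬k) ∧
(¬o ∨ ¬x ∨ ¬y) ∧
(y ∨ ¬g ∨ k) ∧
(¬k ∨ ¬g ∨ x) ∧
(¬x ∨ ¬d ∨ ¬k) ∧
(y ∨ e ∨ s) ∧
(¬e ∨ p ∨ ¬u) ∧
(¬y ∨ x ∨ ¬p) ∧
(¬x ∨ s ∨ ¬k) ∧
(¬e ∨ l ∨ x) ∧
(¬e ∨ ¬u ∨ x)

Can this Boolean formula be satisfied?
Yes

Yes, the formula is satisfiable.

One satisfying assignment is: l=False, p=False, d=False, k=False, m=False, o=True, y=True, e=False, g=True, s=True, x=False, u=False

Verification: With this assignment, all 48 clauses evaluate to true.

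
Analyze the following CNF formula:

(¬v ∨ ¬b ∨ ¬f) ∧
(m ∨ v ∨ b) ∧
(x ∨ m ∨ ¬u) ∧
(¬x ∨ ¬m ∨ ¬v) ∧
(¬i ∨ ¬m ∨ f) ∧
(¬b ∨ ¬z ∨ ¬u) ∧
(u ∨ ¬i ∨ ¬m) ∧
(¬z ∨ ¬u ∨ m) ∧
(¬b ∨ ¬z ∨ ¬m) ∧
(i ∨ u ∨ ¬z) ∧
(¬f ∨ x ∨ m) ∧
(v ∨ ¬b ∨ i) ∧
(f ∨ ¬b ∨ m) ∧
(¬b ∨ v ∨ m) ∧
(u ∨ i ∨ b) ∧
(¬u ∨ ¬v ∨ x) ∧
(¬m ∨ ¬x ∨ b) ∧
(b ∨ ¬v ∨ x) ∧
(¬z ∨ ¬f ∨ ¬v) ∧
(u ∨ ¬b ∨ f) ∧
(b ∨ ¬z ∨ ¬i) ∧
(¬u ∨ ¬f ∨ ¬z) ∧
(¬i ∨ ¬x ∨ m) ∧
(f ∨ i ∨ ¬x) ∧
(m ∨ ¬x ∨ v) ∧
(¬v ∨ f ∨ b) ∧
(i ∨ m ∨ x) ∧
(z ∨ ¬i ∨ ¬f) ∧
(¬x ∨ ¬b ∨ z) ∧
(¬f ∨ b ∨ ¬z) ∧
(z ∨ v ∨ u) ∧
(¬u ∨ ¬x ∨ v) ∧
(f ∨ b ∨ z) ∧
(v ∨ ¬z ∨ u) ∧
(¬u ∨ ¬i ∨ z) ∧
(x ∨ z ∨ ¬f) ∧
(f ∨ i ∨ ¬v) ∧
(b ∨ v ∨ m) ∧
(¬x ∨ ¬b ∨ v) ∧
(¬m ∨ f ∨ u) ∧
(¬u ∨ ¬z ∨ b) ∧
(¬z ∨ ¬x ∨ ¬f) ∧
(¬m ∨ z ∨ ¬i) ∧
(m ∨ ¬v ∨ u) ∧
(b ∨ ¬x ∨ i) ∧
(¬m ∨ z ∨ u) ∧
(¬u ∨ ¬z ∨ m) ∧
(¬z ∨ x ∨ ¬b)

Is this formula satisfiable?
No

No, the formula is not satisfiable.

No assignment of truth values to the variables can make all 48 clauses true simultaneously.

The formula is UNSAT (unsatisfiable).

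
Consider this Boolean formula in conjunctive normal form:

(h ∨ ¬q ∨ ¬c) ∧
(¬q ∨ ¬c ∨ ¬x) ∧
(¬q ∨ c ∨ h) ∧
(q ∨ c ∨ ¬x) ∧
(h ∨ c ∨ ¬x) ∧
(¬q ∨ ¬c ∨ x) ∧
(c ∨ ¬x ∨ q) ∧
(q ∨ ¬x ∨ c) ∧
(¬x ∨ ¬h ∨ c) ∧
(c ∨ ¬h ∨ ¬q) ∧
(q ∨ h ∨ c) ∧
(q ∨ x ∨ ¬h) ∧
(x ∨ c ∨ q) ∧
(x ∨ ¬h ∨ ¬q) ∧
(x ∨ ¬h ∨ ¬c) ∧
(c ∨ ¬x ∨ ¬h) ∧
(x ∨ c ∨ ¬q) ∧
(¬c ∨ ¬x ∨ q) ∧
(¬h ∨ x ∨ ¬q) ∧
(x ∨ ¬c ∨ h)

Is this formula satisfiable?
No

No, the formula is not satisfiable.

No assignment of truth values to the variables can make all 20 clauses true simultaneously.

The formula is UNSAT (unsatisfiable).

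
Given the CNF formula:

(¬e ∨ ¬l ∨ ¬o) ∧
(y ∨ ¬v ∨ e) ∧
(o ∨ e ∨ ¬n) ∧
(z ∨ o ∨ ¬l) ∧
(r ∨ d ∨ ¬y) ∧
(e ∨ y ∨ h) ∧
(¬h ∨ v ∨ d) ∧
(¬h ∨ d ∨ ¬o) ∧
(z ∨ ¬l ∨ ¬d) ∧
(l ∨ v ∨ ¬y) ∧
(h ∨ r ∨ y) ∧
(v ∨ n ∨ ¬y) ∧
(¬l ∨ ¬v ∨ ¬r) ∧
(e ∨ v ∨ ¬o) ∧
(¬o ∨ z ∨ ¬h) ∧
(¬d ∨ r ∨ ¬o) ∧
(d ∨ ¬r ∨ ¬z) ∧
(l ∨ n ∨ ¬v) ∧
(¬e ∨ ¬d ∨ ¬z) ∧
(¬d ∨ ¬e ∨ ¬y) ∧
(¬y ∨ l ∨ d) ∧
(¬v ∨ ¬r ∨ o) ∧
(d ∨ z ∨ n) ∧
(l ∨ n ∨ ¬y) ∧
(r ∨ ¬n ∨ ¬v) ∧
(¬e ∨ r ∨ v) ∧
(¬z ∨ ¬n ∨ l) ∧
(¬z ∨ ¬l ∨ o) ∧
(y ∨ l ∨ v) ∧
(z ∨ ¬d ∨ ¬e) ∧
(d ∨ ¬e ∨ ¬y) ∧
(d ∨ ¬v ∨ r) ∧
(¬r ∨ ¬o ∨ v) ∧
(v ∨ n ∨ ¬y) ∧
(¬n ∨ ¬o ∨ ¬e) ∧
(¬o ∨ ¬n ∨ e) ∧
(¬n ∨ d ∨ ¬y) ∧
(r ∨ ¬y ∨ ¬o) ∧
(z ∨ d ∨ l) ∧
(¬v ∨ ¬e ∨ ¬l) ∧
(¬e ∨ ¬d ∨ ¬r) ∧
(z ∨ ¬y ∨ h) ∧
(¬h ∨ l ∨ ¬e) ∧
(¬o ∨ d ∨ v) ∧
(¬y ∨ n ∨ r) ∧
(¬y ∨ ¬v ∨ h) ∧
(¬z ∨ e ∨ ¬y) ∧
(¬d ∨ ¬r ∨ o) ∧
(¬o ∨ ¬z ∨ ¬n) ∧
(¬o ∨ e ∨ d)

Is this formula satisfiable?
No

No, the formula is not satisfiable.

No assignment of truth values to the variables can make all 50 clauses true simultaneously.

The formula is UNSAT (unsatisfiable).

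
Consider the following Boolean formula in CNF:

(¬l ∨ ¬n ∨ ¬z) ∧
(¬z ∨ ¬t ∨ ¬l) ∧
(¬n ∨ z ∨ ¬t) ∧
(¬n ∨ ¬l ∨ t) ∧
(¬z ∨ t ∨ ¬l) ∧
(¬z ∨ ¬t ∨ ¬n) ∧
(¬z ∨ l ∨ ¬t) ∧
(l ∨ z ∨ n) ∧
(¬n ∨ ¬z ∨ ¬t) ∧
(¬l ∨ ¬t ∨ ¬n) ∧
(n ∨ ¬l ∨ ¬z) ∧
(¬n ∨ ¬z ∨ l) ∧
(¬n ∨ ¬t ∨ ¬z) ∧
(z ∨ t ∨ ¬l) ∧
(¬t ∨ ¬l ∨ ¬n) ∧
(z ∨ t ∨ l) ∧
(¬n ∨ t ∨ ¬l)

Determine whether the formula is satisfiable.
Yes

Yes, the formula is satisfiable.

One satisfying assignment is: l=False, t=False, n=False, z=True

Verification: With this assignment, all 17 clauses evaluate to true.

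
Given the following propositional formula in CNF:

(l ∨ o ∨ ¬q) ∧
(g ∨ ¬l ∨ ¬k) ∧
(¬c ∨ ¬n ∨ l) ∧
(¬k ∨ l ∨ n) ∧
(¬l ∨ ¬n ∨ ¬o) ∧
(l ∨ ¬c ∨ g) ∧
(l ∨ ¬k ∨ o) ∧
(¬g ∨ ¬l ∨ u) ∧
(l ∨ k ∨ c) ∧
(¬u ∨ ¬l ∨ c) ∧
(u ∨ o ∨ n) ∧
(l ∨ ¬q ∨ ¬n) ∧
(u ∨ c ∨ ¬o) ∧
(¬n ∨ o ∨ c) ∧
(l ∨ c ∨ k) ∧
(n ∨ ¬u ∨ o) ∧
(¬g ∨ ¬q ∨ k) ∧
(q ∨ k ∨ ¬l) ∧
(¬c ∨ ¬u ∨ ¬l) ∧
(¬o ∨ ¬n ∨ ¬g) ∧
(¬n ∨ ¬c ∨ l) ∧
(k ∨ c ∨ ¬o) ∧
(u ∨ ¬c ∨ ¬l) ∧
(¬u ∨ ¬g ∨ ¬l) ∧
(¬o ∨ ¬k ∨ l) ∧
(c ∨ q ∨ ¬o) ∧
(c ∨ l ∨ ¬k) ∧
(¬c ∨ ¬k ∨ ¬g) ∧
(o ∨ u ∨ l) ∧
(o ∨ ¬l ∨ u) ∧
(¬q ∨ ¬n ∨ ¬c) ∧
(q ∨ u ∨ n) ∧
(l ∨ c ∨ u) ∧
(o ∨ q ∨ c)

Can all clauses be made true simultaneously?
Yes

Yes, the formula is satisfiable.

One satisfying assignment is: u=True, l=False, k=False, n=False, c=True, q=False, g=True, o=True

Verification: With this assignment, all 34 clauses evaluate to true.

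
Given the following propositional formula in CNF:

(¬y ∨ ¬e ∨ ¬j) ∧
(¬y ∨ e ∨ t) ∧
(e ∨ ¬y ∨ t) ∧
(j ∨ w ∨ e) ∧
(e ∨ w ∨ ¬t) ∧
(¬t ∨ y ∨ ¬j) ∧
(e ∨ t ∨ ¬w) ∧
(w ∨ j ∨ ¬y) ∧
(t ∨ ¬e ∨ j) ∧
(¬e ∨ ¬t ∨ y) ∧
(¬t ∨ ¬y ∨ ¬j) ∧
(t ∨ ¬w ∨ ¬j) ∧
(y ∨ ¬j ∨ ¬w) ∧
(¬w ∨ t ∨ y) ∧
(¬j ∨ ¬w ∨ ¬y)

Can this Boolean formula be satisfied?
Yes

Yes, the formula is satisfiable.

One satisfying assignment is: j=False, y=False, e=False, t=True, w=True

Verification: With this assignment, all 15 clauses evaluate to true.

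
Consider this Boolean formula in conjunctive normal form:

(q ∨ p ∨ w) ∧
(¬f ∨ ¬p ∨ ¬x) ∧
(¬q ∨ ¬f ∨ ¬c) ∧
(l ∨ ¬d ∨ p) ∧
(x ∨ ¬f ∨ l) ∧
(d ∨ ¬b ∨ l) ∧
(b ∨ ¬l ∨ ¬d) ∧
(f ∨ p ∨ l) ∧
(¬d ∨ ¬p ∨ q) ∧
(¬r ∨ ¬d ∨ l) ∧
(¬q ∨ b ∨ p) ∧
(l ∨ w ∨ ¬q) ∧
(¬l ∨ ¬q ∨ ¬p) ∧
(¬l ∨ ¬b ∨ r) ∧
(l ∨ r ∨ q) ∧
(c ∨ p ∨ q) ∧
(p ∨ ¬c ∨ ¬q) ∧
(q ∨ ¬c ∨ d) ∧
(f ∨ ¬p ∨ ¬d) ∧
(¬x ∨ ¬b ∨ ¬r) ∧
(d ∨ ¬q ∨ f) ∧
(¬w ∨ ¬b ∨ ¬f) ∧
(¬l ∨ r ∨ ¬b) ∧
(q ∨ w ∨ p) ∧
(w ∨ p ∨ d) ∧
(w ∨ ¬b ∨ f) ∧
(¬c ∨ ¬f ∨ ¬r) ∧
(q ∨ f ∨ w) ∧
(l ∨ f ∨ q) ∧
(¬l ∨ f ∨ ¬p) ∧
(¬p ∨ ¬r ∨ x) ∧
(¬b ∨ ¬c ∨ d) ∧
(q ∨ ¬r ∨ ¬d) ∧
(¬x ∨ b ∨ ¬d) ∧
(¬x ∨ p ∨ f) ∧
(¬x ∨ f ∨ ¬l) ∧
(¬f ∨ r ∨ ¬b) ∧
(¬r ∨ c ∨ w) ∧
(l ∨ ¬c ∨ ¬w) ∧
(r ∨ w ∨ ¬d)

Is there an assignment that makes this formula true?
Yes

Yes, the formula is satisfiable.

One satisfying assignment is: f=False, d=True, w=True, b=True, p=False, x=False, l=True, r=True, c=False, q=True

Verification: With this assignment, all 40 clauses evaluate to true.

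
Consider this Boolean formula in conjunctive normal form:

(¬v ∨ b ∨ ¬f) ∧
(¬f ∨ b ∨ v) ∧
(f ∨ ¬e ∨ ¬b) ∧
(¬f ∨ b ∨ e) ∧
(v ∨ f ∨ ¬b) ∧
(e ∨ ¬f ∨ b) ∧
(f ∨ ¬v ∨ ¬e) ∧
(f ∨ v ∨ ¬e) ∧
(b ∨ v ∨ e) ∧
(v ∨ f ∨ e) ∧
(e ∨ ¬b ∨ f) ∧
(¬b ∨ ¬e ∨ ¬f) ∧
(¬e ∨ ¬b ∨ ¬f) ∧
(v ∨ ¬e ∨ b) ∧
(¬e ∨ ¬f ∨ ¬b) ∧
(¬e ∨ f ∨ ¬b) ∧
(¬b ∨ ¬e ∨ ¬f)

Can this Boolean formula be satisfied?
Yes

Yes, the formula is satisfiable.

One satisfying assignment is: v=False, f=True, b=True, e=False

Verification: With this assignment, all 17 clauses evaluate to true.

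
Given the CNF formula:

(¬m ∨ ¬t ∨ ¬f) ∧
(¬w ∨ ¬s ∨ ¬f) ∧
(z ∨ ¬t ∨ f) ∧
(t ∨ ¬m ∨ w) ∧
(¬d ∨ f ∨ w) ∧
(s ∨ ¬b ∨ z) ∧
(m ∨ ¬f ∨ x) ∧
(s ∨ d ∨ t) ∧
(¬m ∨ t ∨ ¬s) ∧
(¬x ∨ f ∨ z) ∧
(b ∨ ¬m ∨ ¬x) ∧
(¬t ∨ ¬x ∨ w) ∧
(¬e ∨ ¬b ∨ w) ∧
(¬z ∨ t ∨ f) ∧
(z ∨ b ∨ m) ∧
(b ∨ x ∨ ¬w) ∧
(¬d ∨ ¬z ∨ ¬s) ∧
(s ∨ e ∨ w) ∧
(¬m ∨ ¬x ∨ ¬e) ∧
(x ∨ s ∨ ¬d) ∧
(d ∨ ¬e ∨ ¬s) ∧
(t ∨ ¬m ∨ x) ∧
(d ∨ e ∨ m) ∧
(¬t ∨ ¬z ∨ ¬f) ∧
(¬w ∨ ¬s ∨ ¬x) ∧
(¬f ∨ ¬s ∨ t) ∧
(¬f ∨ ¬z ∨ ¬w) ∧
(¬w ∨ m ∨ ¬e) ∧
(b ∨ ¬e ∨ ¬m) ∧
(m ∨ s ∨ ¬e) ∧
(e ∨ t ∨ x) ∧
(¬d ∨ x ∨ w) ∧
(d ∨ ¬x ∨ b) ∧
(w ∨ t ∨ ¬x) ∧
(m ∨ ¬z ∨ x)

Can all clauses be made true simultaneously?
Yes

Yes, the formula is satisfiable.

One satisfying assignment is: d=False, w=False, f=False, m=True, e=False, z=True, b=False, s=True, x=False, t=True

Verification: With this assignment, all 35 clauses evaluate to true.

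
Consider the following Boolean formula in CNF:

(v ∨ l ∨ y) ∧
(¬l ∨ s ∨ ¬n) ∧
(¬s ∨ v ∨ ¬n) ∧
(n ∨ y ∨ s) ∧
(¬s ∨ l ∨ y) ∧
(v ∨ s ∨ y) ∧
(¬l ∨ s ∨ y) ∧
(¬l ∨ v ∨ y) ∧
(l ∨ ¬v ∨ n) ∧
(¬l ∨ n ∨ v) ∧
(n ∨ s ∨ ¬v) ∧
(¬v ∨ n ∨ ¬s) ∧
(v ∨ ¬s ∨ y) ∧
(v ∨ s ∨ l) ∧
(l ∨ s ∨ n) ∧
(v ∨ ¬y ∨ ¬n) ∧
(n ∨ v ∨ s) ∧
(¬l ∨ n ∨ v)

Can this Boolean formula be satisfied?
Yes

Yes, the formula is satisfiable.

One satisfying assignment is: s=False, v=True, l=False, n=True, y=False

Verification: With this assignment, all 18 clauses evaluate to true.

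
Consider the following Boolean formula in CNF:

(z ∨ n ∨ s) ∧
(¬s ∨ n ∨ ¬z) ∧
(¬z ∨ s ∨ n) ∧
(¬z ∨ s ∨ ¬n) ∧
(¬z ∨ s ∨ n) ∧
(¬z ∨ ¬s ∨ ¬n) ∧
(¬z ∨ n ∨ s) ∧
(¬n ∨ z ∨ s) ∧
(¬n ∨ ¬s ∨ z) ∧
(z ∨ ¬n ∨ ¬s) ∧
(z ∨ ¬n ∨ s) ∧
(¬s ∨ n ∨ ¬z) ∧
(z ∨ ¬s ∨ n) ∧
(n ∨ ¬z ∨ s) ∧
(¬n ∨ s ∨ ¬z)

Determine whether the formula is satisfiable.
No

No, the formula is not satisfiable.

No assignment of truth values to the variables can make all 15 clauses true simultaneously.

The formula is UNSAT (unsatisfiable).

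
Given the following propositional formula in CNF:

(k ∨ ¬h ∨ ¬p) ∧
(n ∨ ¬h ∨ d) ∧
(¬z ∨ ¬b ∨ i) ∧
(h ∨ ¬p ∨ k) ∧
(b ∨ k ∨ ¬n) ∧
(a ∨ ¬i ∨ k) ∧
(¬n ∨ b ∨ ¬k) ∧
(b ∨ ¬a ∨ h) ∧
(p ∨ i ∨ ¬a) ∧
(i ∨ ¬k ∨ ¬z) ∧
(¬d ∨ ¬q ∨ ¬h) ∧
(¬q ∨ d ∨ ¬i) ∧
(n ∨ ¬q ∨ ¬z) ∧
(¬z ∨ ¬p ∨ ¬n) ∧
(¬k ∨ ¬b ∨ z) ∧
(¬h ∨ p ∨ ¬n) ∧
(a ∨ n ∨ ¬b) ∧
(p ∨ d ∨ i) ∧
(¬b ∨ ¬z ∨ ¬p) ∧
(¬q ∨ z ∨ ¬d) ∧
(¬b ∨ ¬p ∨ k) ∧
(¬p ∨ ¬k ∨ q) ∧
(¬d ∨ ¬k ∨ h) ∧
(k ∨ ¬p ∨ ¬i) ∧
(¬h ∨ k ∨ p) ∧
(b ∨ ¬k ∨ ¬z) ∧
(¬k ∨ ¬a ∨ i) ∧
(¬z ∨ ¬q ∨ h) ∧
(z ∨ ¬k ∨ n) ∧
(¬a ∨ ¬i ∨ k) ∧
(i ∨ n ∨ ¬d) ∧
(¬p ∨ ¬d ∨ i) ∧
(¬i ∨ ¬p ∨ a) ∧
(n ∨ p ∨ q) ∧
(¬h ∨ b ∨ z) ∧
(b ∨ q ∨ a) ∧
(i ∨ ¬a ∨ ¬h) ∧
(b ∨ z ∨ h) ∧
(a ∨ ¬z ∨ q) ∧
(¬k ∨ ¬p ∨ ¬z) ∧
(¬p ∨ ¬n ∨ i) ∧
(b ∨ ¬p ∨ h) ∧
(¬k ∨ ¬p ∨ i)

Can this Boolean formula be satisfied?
Yes

Yes, the formula is satisfiable.

One satisfying assignment is: q=False, d=False, p=False, n=True, z=True, b=True, i=True, k=True, h=False, a=True

Verification: With this assignment, all 43 clauses evaluate to true.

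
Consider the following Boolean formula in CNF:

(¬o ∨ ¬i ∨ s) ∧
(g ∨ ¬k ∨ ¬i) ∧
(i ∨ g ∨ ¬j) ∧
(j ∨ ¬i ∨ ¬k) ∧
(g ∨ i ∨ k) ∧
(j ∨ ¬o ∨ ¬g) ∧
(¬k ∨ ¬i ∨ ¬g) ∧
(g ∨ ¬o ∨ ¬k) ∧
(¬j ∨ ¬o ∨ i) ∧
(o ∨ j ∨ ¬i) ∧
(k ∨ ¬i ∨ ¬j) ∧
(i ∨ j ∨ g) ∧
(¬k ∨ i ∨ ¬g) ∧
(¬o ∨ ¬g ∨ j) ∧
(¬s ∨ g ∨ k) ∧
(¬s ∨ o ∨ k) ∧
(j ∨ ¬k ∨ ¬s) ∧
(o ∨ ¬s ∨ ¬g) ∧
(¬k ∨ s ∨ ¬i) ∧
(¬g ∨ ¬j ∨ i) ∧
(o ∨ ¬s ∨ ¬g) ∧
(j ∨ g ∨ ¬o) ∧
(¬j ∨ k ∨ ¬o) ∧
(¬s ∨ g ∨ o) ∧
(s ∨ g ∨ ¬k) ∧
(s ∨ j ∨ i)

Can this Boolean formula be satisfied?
No

No, the formula is not satisfiable.

No assignment of truth values to the variables can make all 26 clauses true simultaneously.

The formula is UNSAT (unsatisfiable).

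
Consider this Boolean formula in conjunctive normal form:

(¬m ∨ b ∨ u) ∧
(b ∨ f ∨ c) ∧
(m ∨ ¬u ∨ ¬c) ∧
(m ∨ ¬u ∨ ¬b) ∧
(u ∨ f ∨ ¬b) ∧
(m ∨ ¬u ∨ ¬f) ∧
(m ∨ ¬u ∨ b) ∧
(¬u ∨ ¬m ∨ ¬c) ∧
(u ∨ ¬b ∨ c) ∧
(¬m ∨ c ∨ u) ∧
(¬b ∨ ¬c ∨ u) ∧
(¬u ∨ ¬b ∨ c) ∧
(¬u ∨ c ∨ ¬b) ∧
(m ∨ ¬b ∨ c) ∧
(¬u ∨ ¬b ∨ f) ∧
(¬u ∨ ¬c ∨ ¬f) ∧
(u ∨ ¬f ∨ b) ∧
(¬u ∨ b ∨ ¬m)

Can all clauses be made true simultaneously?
Yes

Yes, the formula is satisfiable.

One satisfying assignment is: m=False, c=True, b=False, f=False, u=False

Verification: With this assignment, all 18 clauses evaluate to true.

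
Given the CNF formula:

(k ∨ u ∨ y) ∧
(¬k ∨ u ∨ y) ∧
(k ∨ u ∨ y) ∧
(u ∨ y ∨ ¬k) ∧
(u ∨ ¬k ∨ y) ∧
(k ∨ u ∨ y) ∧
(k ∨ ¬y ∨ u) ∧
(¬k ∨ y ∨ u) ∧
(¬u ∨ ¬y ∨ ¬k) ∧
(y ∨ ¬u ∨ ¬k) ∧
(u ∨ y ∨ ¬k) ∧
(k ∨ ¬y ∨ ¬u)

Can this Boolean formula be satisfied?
Yes

Yes, the formula is satisfiable.

One satisfying assignment is: u=True, k=False, y=False

Verification: With this assignment, all 12 clauses evaluate to true.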